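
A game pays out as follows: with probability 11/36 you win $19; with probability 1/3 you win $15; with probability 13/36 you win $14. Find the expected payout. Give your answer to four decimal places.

E[payout] = 19·11/36 + 15·1/3 + 14·13/36
 = 209/36 + 5 + 91/18
 = 571/36

15.8611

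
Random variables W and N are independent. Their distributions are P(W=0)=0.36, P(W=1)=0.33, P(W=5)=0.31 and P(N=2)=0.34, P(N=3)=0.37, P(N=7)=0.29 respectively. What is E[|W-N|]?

E[|W-N|] = Σ_w Σ_n |w-n| · P(W=w)P(N=n)
 = 2·0.1224 + 3·0.1332 + 7·0.1044 + 1·0.1122 + 2·0.1221 + 6·0.0957 + 3·0.1054 + 2·0.1147 + 2·0.0899
 = 0.2448 + 0.3996 + 0.7308 + 0.1122 + 0.2442 + 0.5742 + 0.3162 + 0.2294 + 0.1798
 = 3.0312

3.0312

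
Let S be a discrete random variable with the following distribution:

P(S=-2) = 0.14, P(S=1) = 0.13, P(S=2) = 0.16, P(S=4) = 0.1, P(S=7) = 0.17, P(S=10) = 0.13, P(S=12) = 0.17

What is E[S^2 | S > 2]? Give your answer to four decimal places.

83.1754

P(S > 2) = 0.1 + 0.17 + 0.13 + 0.17 = 0.57.
E[S^2 | S > 2] = [16·0.1 + 49·0.17 + 100·0.13 + 144·0.17] / 0.57
 = 47.41 / 0.57
 = 4741/57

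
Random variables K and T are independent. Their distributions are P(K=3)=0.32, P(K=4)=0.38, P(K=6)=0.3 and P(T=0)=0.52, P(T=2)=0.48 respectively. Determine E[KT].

E[KT] = Σ_k Σ_t kt · P(K=k)P(T=t)
 = 0·0.1664 + 6·0.1536 + 0·0.1976 + 8·0.1824 + 0·0.156 + 12·0.144
 = 0 + 0.9216 + 0 + 1.4592 + 0 + 1.728
 = 4.1088

4.1088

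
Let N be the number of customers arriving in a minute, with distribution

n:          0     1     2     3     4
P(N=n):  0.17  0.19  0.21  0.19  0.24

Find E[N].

E[N] = Σ n·P(N=n)
 = 0·0.17 + 1·0.19 + 2·0.21 + 3·0.19 + 4·0.24
 = 0 + 0.19 + 0.42 + 0.57 + 0.96
 = 2.14

2.14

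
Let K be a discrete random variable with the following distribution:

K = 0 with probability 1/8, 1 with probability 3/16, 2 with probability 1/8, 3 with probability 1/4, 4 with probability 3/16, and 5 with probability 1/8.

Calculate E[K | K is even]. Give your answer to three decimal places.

P(K is even) = 1/8 + 1/8 + 3/16 = 7/16.
E[K | K is even] = [0·1/8 + 2·1/8 + 4·3/16] / (7/16)
 = 1 / (7/16)
 = 16/7

2.286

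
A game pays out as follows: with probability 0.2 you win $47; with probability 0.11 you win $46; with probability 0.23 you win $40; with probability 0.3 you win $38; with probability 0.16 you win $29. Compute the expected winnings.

E[payout] = 47·0.2 + 46·0.11 + 40·0.23 + 38·0.3 + 29·0.16
 = 9.4 + 5.06 + 9.2 + 11.4 + 4.64
 = 39.7

39.7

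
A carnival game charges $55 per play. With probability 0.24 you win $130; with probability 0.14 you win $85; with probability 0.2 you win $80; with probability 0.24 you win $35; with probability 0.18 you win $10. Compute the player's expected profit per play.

14.3

E[payout] = 130·0.24 + 85·0.14 + 80·0.2 + 35·0.24 + 10·0.18
 = 31.2 + 11.9 + 16 + 8.4 + 1.8
 = 69.3
Net = 69.3 - 55 = 14.3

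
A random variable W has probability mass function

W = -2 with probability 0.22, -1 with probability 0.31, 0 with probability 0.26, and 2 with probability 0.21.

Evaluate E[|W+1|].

E[|W+1|] = Σ |w+1|·P(W=w)
 = 1·0.22 + 0·0.31 + 1·0.26 + 3·0.21
 = 0.22 + 0 + 0.26 + 0.63
 = 1.11

1.11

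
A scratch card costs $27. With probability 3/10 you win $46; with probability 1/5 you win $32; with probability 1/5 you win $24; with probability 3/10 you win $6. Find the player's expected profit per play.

E[payout] = 46·3/10 + 32·1/5 + 24·1/5 + 6·3/10
 = 69/5 + 32/5 + 24/5 + 9/5
 = 134/5
Net = 134/5 - 27 = -1/5

-0.2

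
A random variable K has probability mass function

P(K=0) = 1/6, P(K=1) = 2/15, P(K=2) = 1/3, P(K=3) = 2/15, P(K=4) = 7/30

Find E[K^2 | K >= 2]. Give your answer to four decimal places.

8.9524

P(K >= 2) = 1/3 + 2/15 + 7/30 = 7/10.
E[K^2 | K >= 2] = [4·1/3 + 9·2/15 + 16·7/30] / (7/10)
 = 94/15 / (7/10)
 = 188/21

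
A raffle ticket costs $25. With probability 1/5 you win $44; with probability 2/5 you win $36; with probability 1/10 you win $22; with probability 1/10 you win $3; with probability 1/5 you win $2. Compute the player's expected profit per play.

1.1

E[payout] = 44·1/5 + 36·2/5 + 22·1/10 + 3·1/10 + 2·1/5
 = 44/5 + 72/5 + 11/5 + 3/10 + 2/5
 = 261/10
Net = 261/10 - 25 = 11/10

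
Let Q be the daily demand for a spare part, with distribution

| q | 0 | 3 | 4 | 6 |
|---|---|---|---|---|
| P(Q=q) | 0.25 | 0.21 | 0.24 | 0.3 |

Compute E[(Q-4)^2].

E[(Q-4)^2] = Σ (q-4)^2·P(Q=q)
 = 16·0.25 + 1·0.21 + 0·0.24 + 4·0.3
 = 4 + 0.21 + 0 + 1.2
 = 5.41

5.41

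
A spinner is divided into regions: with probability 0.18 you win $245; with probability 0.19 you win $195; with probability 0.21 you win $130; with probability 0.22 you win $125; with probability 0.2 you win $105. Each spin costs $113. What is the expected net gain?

43.95

E[payout] = 245·0.18 + 195·0.19 + 130·0.21 + 125·0.22 + 105·0.2
 = 44.1 + 37.05 + 27.3 + 27.5 + 21
 = 156.95
Net = 156.95 - 113 = 43.95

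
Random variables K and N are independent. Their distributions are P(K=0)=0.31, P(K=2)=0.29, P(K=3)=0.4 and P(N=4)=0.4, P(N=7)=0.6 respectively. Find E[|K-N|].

4.02

E[|K-N|] = Σ_k Σ_n |k-n| · P(K=k)P(N=n)
 = 4·0.124 + 7·0.186 + 2·0.116 + 5·0.174 + 1·0.16 + 4·0.24
 = 0.496 + 1.302 + 0.232 + 0.87 + 0.16 + 0.96
 = 4.02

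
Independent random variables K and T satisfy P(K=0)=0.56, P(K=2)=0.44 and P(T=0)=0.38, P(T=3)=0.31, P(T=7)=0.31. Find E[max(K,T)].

3.4344

E[max(K,T)] = Σ_k Σ_t max(k,t) · P(K=k)P(T=t)
 = 0·0.2128 + 3·0.1736 + 7·0.1736 + 2·0.1672 + 3·0.1364 + 7·0.1364
 = 0 + 0.5208 + 1.2152 + 0.3344 + 0.4092 + 0.9548
 = 3.4344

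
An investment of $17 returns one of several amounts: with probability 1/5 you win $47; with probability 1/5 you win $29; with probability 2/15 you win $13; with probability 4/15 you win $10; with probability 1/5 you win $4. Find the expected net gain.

3.4

E[payout] = 47·1/5 + 29·1/5 + 13·2/15 + 10·4/15 + 4·1/5
 = 47/5 + 29/5 + 26/15 + 8/3 + 4/5
 = 102/5
Net = 102/5 - 17 = 17/5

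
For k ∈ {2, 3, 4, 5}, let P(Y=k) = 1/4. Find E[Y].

E[Y] = Σ y·P(Y=y)
 = 2·1/4 + 3·1/4 + 4·1/4 + 5·1/4
 = 1/2 + 3/4 + 1 + 5/4
 = 7/2

3.5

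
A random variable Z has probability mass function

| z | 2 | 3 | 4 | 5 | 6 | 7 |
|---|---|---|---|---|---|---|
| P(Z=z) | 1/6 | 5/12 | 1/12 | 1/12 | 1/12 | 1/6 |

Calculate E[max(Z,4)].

4.75

E[max(Z,4)] = Σ max(z,4)·P(Z=z)
 = 4·1/6 + 4·5/12 + 4·1/12 + 5·1/12 + 6·1/12 + 7·1/6
 = 2/3 + 5/3 + 1/3 + 5/12 + 1/2 + 7/6
 = 19/4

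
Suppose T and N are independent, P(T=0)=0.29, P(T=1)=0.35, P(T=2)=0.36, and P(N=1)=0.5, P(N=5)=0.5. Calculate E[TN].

E[TN] = Σ_t Σ_n tn · P(T=t)P(N=n)
 = 0·0.145 + 0·0.145 + 1·0.175 + 5·0.175 + 2·0.18 + 10·0.18
 = 0 + 0 + 0.175 + 0.875 + 0.36 + 1.8
 = 3.21

3.21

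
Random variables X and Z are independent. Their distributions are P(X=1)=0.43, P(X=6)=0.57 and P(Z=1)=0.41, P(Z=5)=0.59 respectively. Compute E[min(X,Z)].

E[min(X,Z)] = Σ_x Σ_z min(x,z) · P(X=x)P(Z=z)
 = 1·0.1763 + 1·0.2537 + 1·0.2337 + 5·0.3363
 = 0.1763 + 0.2537 + 0.2337 + 1.6815
 = 2.3452

2.3452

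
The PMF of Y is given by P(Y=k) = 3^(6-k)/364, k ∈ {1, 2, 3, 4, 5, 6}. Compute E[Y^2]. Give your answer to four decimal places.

E[Y^2] = Σ y^2·P(Y=y)
 = 1·243/364 + 4·81/364 + 9·27/364 + 16·9/364 + 25·3/364 + 36·1/364
 = 243/364 + 81/91 + 243/364 + 36/91 + 75/364 + 9/91
 = 1065/364

2.9258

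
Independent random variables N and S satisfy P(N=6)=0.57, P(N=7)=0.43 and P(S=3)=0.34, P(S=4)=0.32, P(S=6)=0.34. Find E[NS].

27.9062

E[NS] = Σ_n Σ_s ns · P(N=n)P(S=s)
 = 18·0.1938 + 24·0.1824 + 36·0.1938 + 21·0.1462 + 28·0.1376 + 42·0.1462
 = 3.4884 + 4.3776 + 6.9768 + 3.0702 + 3.8528 + 6.1404
 = 27.9062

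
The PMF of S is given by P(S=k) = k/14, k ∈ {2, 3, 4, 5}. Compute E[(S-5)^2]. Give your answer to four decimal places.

E[(S-5)^2] = Σ (s-5)^2·P(S=s)
 = 9·1/7 + 4·3/14 + 1·2/7 + 0·5/14
 = 9/7 + 6/7 + 2/7 + 0
 = 17/7

2.4286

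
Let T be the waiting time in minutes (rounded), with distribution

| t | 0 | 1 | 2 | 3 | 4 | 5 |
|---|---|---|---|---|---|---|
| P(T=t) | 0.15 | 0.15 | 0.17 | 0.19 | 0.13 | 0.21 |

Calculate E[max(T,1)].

E[max(T,1)] = Σ max(t,1)·P(T=t)
 = 1·0.15 + 1·0.15 + 2·0.17 + 3·0.19 + 4·0.13 + 5·0.21
 = 0.15 + 0.15 + 0.34 + 0.57 + 0.52 + 1.05
 = 2.78

2.78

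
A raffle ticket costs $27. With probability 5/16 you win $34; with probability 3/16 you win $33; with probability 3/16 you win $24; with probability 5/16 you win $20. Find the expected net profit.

E[payout] = 34·5/16 + 33·3/16 + 24·3/16 + 20·5/16
 = 85/8 + 99/16 + 9/2 + 25/4
 = 441/16
Net = 441/16 - 27 = 9/16

0.5625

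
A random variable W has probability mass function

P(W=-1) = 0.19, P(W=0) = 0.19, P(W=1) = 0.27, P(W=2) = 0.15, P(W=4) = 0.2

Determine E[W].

E[W] = Σ w·P(W=w)
 = (-1)·0.19 + 0·0.19 + 1·0.27 + 2·0.15 + 4·0.2
 = (-0.19) + 0 + 0.27 + 0.3 + 0.8
 = 1.18

1.18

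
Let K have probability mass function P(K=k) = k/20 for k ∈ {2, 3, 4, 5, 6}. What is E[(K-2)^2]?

E[(K-2)^2] = Σ (k-2)^2·P(K=k)
 = 0·1/10 + 1·3/20 + 4·1/5 + 9·1/4 + 16·3/10
 = 0 + 3/20 + 4/5 + 9/4 + 24/5
 = 8

8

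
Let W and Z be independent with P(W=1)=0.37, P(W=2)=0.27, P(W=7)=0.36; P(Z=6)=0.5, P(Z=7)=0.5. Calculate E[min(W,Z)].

E[min(W,Z)] = Σ_w Σ_z min(w,z) · P(W=w)P(Z=z)
 = 1·0.185 + 1·0.185 + 2·0.135 + 2·0.135 + 6·0.18 + 7·0.18
 = 0.185 + 0.185 + 0.27 + 0.27 + 1.08 + 1.26
 = 3.25

3.25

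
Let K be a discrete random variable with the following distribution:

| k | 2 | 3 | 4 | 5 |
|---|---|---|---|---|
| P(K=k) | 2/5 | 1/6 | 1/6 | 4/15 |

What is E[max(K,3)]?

3.7

E[max(K,3)] = Σ max(k,3)·P(K=k)
 = 3·2/5 + 3·1/6 + 4·1/6 + 5·4/15
 = 6/5 + 1/2 + 2/3 + 4/3
 = 37/10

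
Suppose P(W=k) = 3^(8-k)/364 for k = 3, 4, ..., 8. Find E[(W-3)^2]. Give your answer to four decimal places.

E[(W-3)^2] = Σ (w-3)^2·P(W=w)
 = 0·243/364 + 1·81/364 + 4·27/364 + 9·9/364 + 16·3/364 + 25·1/364
 = 0 + 81/364 + 27/91 + 81/364 + 12/91 + 25/364
 = 49/52

0.9423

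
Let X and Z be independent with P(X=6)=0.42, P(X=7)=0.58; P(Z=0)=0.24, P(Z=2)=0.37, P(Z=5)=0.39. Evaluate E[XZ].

E[XZ] = Σ_x Σ_z xz · P(X=x)P(Z=z)
 = 0·0.1008 + 12·0.1554 + 30·0.1638 + 0·0.1392 + 14·0.2146 + 35·0.2262
 = 0 + 1.8648 + 4.914 + 0 + 3.0044 + 7.917
 = 17.7002

17.7002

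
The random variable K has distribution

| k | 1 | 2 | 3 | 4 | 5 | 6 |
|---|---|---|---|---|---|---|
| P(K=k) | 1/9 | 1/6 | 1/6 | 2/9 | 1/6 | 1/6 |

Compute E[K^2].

16

E[K^2] = Σ k^2·P(K=k)
 = 1·1/9 + 4·1/6 + 9·1/6 + 16·2/9 + 25·1/6 + 36·1/6
 = 1/9 + 2/3 + 3/2 + 32/9 + 25/6 + 6
 = 16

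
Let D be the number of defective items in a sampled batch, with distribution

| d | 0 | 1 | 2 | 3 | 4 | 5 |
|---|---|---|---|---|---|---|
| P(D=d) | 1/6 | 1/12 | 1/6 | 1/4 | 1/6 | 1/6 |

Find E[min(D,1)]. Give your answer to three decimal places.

E[min(D,1)] = Σ min(d,1)·P(D=d)
 = 0·1/6 + 1·1/12 + 1·1/6 + 1·1/4 + 1·1/6 + 1·1/6
 = 0 + 1/12 + 1/6 + 1/4 + 1/6 + 1/6
 = 5/6

0.833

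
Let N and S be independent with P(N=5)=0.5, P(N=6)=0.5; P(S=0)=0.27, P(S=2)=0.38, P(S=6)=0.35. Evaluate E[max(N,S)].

5.675

E[max(N,S)] = Σ_n Σ_s max(n,s) · P(N=n)P(S=s)
 = 5·0.135 + 5·0.19 + 6·0.175 + 6·0.135 + 6·0.19 + 6·0.175
 = 0.675 + 0.95 + 1.05 + 0.81 + 1.14 + 1.05
 = 5.675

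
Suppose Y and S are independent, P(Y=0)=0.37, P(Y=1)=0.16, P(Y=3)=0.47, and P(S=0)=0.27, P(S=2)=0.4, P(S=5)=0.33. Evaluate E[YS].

E[YS] = Σ_y Σ_s ys · P(Y=y)P(S=s)
 = 0·0.0999 + 0·0.148 + 0·0.1221 + 0·0.0432 + 2·0.064 + 5·0.0528 + 0·0.1269 + 6·0.188 + 15·0.1551
 = 0 + 0 + 0 + 0 + 0.128 + 0.264 + 0 + 1.128 + 2.3265
 = 3.8465

3.8465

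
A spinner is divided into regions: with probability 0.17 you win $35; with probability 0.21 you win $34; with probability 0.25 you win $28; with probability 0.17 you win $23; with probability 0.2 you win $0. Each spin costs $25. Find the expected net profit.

-1

E[payout] = 35·0.17 + 34·0.21 + 28·0.25 + 23·0.17 + 0·0.2
 = 5.95 + 7.14 + 7 + 3.91 + 0
 = 24
Net = 24 - 25 = -1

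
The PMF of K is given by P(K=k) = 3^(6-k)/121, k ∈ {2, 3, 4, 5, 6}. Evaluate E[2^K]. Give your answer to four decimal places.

E[2^K] = Σ 2^k·P(K=k)
 = 4·81/121 + 8·27/121 + 16·9/121 + 32·3/121 + 64·1/121
 = 324/121 + 216/121 + 144/121 + 96/121 + 64/121
 = 844/121

6.9752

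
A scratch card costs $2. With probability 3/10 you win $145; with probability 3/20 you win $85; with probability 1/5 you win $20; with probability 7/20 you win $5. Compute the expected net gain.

60

E[payout] = 145·3/10 + 85·3/20 + 20·1/5 + 5·7/20
 = 87/2 + 51/4 + 4 + 7/4
 = 62
Net = 62 - 2 = 60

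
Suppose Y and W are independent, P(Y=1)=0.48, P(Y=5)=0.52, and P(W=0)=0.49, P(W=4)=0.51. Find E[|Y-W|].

E[|Y-W|] = Σ_y Σ_w |y-w| · P(Y=y)P(W=w)
 = 1·0.2352 + 3·0.2448 + 5·0.2548 + 1·0.2652
 = 0.2352 + 0.7344 + 1.274 + 0.2652
 = 2.5088

2.5088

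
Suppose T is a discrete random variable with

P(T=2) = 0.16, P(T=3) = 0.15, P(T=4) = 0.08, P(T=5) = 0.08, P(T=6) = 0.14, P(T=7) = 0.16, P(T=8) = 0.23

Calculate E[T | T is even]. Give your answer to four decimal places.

5.4426

P(T is even) = 0.16 + 0.08 + 0.14 + 0.23 = 0.61.
E[T | T is even] = [2·0.16 + 4·0.08 + 6·0.14 + 8·0.23] / 0.61
 = 3.32 / 0.61
 = 332/61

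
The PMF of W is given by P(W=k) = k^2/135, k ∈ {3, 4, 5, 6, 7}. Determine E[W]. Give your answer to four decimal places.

5.7407

E[W] = Σ w·P(W=w)
 = 3·1/15 + 4·16/135 + 5·5/27 + 6·4/15 + 7·49/135
 = 1/5 + 64/135 + 25/27 + 8/5 + 343/135
 = 155/27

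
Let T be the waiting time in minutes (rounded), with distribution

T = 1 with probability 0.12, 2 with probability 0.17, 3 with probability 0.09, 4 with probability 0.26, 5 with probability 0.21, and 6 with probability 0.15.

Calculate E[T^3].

E[T^3] = Σ t^3·P(T=t)
 = 1·0.12 + 8·0.17 + 27·0.09 + 64·0.26 + 125·0.21 + 216·0.15
 = 0.12 + 1.36 + 2.43 + 16.64 + 26.25 + 32.4
 = 79.2

79.2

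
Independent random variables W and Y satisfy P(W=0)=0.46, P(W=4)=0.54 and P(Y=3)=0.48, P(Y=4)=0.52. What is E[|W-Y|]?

E[|W-Y|] = Σ_w Σ_y |w-y| · P(W=w)P(Y=y)
 = 3·0.2208 + 4·0.2392 + 1·0.2592 + 0·0.2808
 = 0.6624 + 0.9568 + 0.2592 + 0
 = 1.8784

1.8784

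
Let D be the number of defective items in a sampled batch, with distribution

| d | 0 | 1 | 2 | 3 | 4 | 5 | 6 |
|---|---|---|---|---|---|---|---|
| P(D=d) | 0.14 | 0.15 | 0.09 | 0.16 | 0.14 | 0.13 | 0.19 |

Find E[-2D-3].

-9.32

E[-2D-3] = Σ (-2d-3)·P(D=d)
 = (-3)·0.14 + (-5)·0.15 + (-7)·0.09 + (-9)·0.16 + (-11)·0.14 + (-13)·0.13 + (-15)·0.19
 = (-0.42) + (-0.75) + (-0.63) + (-1.44) + (-1.54) + (-1.69) + (-2.85)
 = -9.32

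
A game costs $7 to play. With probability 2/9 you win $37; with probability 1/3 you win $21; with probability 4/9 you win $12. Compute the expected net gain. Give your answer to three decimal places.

13.556

E[payout] = 37·2/9 + 21·1/3 + 12·4/9
 = 74/9 + 7 + 16/3
 = 185/9
Net = 185/9 - 7 = 122/9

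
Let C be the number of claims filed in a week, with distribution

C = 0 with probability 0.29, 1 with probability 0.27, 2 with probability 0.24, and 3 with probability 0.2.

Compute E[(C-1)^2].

E[(C-1)^2] = Σ (c-1)^2·P(C=c)
 = 1·0.29 + 0·0.27 + 1·0.24 + 4·0.2
 = 0.29 + 0 + 0.24 + 0.8
 = 1.33

1.33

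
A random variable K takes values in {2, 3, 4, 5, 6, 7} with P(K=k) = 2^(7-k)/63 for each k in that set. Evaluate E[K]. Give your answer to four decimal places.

2.9048

E[K] = Σ k·P(K=k)
 = 2·32/63 + 3·16/63 + 4·8/63 + 5·4/63 + 6·2/63 + 7·1/63
 = 64/63 + 16/21 + 32/63 + 20/63 + 4/21 + 1/9
 = 61/21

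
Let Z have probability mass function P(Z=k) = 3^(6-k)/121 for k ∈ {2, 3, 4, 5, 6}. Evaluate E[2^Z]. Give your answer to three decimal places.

6.975

E[2^Z] = Σ 2^z·P(Z=z)
 = 4·81/121 + 8·27/121 + 16·9/121 + 32·3/121 + 64·1/121
 = 324/121 + 216/121 + 144/121 + 96/121 + 64/121
 = 844/121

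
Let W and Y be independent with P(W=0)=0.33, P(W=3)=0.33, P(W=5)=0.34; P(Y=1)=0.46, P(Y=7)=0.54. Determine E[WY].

11.4056

E[WY] = Σ_w Σ_y wy · P(W=w)P(Y=y)
 = 0·0.1518 + 0·0.1782 + 3·0.1518 + 21·0.1782 + 5·0.1564 + 35·0.1836
 = 0 + 0 + 0.4554 + 3.7422 + 0.782 + 6.426
 = 11.4056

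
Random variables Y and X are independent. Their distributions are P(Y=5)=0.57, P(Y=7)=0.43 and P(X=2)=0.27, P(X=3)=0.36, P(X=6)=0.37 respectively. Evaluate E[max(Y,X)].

6.0709

E[max(Y,X)] = Σ_y Σ_x max(y,x) · P(Y=y)P(X=x)
 = 5·0.1539 + 5·0.2052 + 6·0.2109 + 7·0.1161 + 7·0.1548 + 7·0.1591
 = 0.7695 + 1.026 + 1.2654 + 0.8127 + 1.0836 + 1.1137
 = 6.0709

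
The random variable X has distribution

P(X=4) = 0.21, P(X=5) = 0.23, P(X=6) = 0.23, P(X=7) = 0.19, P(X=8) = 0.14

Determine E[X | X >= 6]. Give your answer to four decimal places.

P(X >= 6) = 0.23 + 0.19 + 0.14 = 0.56.
E[X | X >= 6] = [6·0.23 + 7·0.19 + 8·0.14] / 0.56
 = 3.83 / 0.56
 = 383/56

6.8393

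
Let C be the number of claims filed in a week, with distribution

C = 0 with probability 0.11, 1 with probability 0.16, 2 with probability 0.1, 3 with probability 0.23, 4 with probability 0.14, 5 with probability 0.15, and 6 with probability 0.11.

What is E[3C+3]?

12.06

E[3C+3] = Σ (3c+3)·P(C=c)
 = 3·0.11 + 6·0.16 + 9·0.1 + 12·0.23 + 15·0.14 + 18·0.15 + 21·0.11
 = 0.33 + 0.96 + 0.9 + 2.76 + 2.1 + 2.7 + 2.31
 = 12.06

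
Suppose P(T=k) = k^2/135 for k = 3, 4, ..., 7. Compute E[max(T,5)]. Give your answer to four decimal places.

E[max(T,5)] = Σ max(t,5)·P(T=t)
 = 5·1/15 + 5·16/135 + 5·5/27 + 6·4/15 + 7·49/135
 = 1/3 + 16/27 + 25/27 + 8/5 + 343/135
 = 809/135

5.9926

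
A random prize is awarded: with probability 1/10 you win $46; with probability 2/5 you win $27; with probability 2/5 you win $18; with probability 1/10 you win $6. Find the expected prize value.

23.2

E[payout] = 46·1/10 + 27·2/5 + 18·2/5 + 6·1/10
 = 23/5 + 54/5 + 36/5 + 3/5
 = 116/5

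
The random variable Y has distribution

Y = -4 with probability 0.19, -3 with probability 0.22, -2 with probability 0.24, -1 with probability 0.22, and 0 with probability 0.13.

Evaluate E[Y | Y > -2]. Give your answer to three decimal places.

P(Y > -2) = 0.22 + 0.13 = 0.35.
E[Y | Y > -2] = [(-1)·0.22 + 0·0.13] / 0.35
 = -0.22 / 0.35
 = -22/35

-0.629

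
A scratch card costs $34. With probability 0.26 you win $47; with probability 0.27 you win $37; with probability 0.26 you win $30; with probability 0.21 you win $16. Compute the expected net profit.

E[payout] = 47·0.26 + 37·0.27 + 30·0.26 + 16·0.21
 = 12.22 + 9.99 + 7.8 + 3.36
 = 33.37
Net = 33.37 - 34 = -0.63

-0.63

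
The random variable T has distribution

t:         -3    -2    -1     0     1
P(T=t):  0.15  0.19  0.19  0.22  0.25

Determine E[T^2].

E[T^2] = Σ t^2·P(T=t)
 = 9·0.15 + 4·0.19 + 1·0.19 + 0·0.22 + 1·0.25
 = 1.35 + 0.76 + 0.19 + 0 + 0.25
 = 2.55

2.55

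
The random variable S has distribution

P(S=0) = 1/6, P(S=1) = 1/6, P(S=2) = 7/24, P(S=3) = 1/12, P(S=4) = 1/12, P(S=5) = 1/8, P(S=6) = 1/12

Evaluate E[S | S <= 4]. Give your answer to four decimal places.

P(S <= 4) = 1/6 + 1/6 + 7/24 + 1/12 + 1/12 = 19/24.
E[S | S <= 4] = [0·1/6 + 1·1/6 + 2·7/24 + 3·1/12 + 4·1/12] / (19/24)
 = 4/3 / (19/24)
 = 32/19

1.6842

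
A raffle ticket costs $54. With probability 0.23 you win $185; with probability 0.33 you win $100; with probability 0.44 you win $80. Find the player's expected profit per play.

56.75

E[payout] = 185·0.23 + 100·0.33 + 80·0.44
 = 42.55 + 33 + 35.2
 = 110.75
Net = 110.75 - 54 = 56.75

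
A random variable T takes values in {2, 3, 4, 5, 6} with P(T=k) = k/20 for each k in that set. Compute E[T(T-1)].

17.5

E[T(T-1)] = Σ t(t-1)·P(T=t)
 = 2·1/10 + 6·3/20 + 12·1/5 + 20·1/4 + 30·3/10
 = 1/5 + 9/10 + 12/5 + 5 + 9
 = 35/2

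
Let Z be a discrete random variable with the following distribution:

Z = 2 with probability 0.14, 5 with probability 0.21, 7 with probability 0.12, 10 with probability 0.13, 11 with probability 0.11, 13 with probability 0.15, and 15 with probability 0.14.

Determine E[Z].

E[Z] = Σ z·P(Z=z)
 = 2·0.14 + 5·0.21 + 7·0.12 + 10·0.13 + 11·0.11 + 13·0.15 + 15·0.14
 = 0.28 + 1.05 + 0.84 + 1.3 + 1.21 + 1.95 + 2.1
 = 8.73

8.73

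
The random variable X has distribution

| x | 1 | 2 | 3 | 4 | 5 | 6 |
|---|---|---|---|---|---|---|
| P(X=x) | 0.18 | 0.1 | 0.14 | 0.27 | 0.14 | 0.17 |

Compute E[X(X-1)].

E[X(X-1)] = Σ x(x-1)·P(X=x)
 = 0·0.18 + 2·0.1 + 6·0.14 + 12·0.27 + 20·0.14 + 30·0.17
 = 0 + 0.2 + 0.84 + 3.24 + 2.8 + 5.1
 = 12.18

12.18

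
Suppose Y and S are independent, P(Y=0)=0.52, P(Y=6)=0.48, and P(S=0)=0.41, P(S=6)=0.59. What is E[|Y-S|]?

3.0216

E[|Y-S|] = Σ_y Σ_s |y-s| · P(Y=y)P(S=s)
 = 0·0.2132 + 6·0.3068 + 6·0.1968 + 0·0.2832
 = 0 + 1.8408 + 1.1808 + 0
 = 3.0216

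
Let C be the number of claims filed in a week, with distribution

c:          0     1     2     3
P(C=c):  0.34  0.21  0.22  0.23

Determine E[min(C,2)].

E[min(C,2)] = Σ min(c,2)·P(C=c)
 = 0·0.34 + 1·0.21 + 2·0.22 + 2·0.23
 = 0 + 0.21 + 0.44 + 0.46
 = 1.11

1.11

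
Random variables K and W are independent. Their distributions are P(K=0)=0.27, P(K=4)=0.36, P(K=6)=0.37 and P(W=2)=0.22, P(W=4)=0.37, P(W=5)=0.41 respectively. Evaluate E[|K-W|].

E[|K-W|] = Σ_k Σ_w |k-w| · P(K=k)P(W=w)
 = 2·0.0594 + 4·0.0999 + 5·0.1107 + 2·0.0792 + 0·0.1332 + 1·0.1476 + 4·0.0814 + 2·0.1369 + 1·0.1517
 = 0.1188 + 0.3996 + 0.5535 + 0.1584 + 0 + 0.1476 + 0.3256 + 0.2738 + 0.1517
 = 2.129

2.129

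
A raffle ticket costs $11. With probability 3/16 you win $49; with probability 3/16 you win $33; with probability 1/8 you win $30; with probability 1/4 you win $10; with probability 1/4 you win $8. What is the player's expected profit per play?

E[payout] = 49·3/16 + 33·3/16 + 30·1/8 + 10·1/4 + 8·1/4
 = 147/16 + 99/16 + 15/4 + 5/2 + 2
 = 189/8
Net = 189/8 - 11 = 101/8

12.625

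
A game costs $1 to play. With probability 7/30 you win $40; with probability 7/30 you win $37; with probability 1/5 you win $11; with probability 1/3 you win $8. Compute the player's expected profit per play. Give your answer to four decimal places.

E[payout] = 40·7/30 + 37·7/30 + 11·1/5 + 8·1/3
 = 28/3 + 259/30 + 11/5 + 8/3
 = 137/6
Net = 137/6 - 1 = 131/6

21.8333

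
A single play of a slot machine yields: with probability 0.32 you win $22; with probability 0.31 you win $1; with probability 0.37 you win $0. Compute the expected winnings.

7.35

E[payout] = 22·0.32 + 1·0.31 + 0·0.37
 = 7.04 + 0.31 + 0
 = 7.35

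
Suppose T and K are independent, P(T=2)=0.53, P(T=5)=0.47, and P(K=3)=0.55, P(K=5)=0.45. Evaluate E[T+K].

7.31

E[T+K] = Σ_t Σ_k (t+k) · P(T=t)P(K=k)
 = 5·0.2915 + 7·0.2385 + 8·0.2585 + 10·0.2115
 = 1.4575 + 1.6695 + 2.068 + 2.115
 = 7.31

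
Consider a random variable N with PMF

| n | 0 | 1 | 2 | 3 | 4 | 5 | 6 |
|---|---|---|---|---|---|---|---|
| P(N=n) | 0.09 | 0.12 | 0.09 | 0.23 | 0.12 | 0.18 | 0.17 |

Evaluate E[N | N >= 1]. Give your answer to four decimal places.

P(N >= 1) = 0.12 + 0.09 + 0.23 + 0.12 + 0.18 + 0.17 = 0.91.
E[N | N >= 1] = [1·0.12 + 2·0.09 + 3·0.23 + 4·0.12 + 5·0.18 + 6·0.17] / 0.91
 = 3.39 / 0.91
 = 339/91

3.7253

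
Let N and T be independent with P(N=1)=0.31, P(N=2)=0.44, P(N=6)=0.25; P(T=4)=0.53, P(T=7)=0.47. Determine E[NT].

E[NT] = Σ_n Σ_t nt · P(N=n)P(T=t)
 = 4·0.1643 + 7·0.1457 + 8·0.2332 + 14·0.2068 + 24·0.1325 + 42·0.1175
 = 0.6572 + 1.0199 + 1.8656 + 2.8952 + 3.18 + 4.935
 = 14.5529

14.5529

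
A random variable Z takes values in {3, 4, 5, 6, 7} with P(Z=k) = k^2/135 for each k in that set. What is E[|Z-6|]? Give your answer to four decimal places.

0.9852

E[|Z-6|] = Σ |z-6|·P(Z=z)
 = 3·1/15 + 2·16/135 + 1·5/27 + 0·4/15 + 1·49/135
 = 1/5 + 32/135 + 5/27 + 0 + 49/135
 = 133/135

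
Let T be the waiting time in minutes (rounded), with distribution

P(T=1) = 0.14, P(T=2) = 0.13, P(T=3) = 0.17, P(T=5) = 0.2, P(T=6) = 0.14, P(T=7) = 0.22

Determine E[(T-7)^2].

E[(T-7)^2] = Σ (t-7)^2·P(T=t)
 = 36·0.14 + 25·0.13 + 16·0.17 + 4·0.2 + 1·0.14 + 0·0.22
 = 5.04 + 3.25 + 2.72 + 0.8 + 0.14 + 0
 = 11.95

11.95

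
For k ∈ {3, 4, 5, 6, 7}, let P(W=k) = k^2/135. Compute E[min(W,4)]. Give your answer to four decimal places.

3.9333

E[min(W,4)] = Σ min(w,4)·P(W=w)
 = 3·1/15 + 4·16/135 + 4·5/27 + 4·4/15 + 4·49/135
 = 1/5 + 64/135 + 20/27 + 16/15 + 196/135
 = 59/15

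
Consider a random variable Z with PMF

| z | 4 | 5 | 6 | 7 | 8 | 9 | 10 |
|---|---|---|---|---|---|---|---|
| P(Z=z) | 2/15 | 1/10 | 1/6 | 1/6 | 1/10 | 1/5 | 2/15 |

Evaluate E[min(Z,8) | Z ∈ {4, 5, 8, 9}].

P(Z ∈ {4, 5, 8, 9}) = 2/15 + 1/10 + 1/10 + 1/5 = 8/15.
E[min(Z,8) | Z ∈ {4, 5, 8, 9}] = [4·2/15 + 5·1/10 + 8·1/10 + 8·1/5] / (8/15)
 = 103/30 / (8/15)
 = 103/16

6.4375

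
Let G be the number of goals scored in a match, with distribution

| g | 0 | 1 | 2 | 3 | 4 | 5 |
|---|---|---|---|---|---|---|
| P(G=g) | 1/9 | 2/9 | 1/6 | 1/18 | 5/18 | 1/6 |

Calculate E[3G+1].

E[3G+1] = Σ (3g+1)·P(G=g)
 = 1·1/9 + 4·2/9 + 7·1/6 + 10·1/18 + 13·5/18 + 16·1/6
 = 1/9 + 8/9 + 7/6 + 5/9 + 65/18 + 8/3
 = 9

9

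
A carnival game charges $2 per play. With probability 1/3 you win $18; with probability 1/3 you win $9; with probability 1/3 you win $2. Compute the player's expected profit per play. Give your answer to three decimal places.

7.667

E[payout] = 18·1/3 + 9·1/3 + 2·1/3
 = 6 + 3 + 2/3
 = 29/3
Net = 29/3 - 2 = 23/3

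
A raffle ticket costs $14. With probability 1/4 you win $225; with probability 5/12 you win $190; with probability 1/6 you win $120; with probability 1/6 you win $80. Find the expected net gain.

E[payout] = 225·1/4 + 190·5/12 + 120·1/6 + 80·1/6
 = 225/4 + 475/6 + 20 + 40/3
 = 675/4
Net = 675/4 - 14 = 619/4

154.75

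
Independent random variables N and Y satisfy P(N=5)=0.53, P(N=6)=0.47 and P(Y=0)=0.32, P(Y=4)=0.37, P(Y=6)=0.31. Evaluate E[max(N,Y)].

5.6343

E[max(N,Y)] = Σ_n Σ_y max(n,y) · P(N=n)P(Y=y)
 = 5·0.1696 + 5·0.1961 + 6·0.1643 + 6·0.1504 + 6·0.1739 + 6·0.1457
 = 0.848 + 0.9805 + 0.9858 + 0.9024 + 1.0434 + 0.8742
 = 5.6343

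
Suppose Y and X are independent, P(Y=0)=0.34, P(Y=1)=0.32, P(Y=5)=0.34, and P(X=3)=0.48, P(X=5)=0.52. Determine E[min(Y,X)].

E[min(Y,X)] = Σ_y Σ_x min(y,x) · P(Y=y)P(X=x)
 = 0·0.1632 + 0·0.1768 + 1·0.1536 + 1·0.1664 + 3·0.1632 + 5·0.1768
 = 0 + 0 + 0.1536 + 0.1664 + 0.4896 + 0.884
 = 1.6936

1.6936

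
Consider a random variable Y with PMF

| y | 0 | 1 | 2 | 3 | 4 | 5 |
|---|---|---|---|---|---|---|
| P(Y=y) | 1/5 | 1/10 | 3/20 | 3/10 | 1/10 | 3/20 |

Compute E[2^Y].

9.8

E[2^Y] = Σ 2^y·P(Y=y)
 = 1·1/5 + 2·1/10 + 4·3/20 + 8·3/10 + 16·1/10 + 32·3/20
 = 1/5 + 1/5 + 3/5 + 12/5 + 8/5 + 24/5
 = 49/5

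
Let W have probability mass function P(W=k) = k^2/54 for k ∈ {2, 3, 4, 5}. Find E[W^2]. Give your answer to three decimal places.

E[W^2] = Σ w^2·P(W=w)
 = 4·2/27 + 9·1/6 + 16·8/27 + 25·25/54
 = 8/27 + 3/2 + 128/27 + 625/54
 = 163/9

18.111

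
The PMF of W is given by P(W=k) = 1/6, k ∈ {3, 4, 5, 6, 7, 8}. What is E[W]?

5.5

E[W] = Σ w·P(W=w)
 = 3·1/6 + 4·1/6 + 5·1/6 + 6·1/6 + 7·1/6 + 8·1/6
 = 1/2 + 2/3 + 5/6 + 1 + 7/6 + 4/3
 = 11/2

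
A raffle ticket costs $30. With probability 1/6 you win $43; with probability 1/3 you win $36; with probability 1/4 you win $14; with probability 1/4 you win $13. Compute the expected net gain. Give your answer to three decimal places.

-4.083

E[payout] = 43·1/6 + 36·1/3 + 14·1/4 + 13·1/4
 = 43/6 + 12 + 7/2 + 13/4
 = 311/12
Net = 311/12 - 30 = -49/12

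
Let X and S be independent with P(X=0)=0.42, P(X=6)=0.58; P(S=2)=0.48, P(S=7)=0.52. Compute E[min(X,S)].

E[min(X,S)] = Σ_x Σ_s min(x,s) · P(X=x)P(S=s)
 = 0·0.2016 + 0·0.2184 + 2·0.2784 + 6·0.3016
 = 0 + 0 + 0.5568 + 1.8096
 = 2.3664

2.3664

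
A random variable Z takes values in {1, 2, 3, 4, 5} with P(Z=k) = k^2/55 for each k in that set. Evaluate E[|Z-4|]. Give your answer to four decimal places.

E[|Z-4|] = Σ |z-4|·P(Z=z)
 = 3·1/55 + 2·4/55 + 1·9/55 + 0·16/55 + 1·5/11
 = 3/55 + 8/55 + 9/55 + 0 + 5/11
 = 9/11

0.8182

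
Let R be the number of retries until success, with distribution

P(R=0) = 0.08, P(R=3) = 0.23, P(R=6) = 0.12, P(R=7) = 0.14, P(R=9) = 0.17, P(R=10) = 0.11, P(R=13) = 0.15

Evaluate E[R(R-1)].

56.4

E[R(R-1)] = Σ r(r-1)·P(R=r)
 = 0·0.08 + 6·0.23 + 30·0.12 + 42·0.14 + 72·0.17 + 90·0.11 + 156·0.15
 = 0 + 1.38 + 3.6 + 5.88 + 12.24 + 9.9 + 23.4
 = 56.4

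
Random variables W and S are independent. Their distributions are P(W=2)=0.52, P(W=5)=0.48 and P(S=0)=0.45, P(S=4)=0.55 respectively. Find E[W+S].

E[W+S] = Σ_w Σ_s (w+s) · P(W=w)P(S=s)
 = 2·0.234 + 6·0.286 + 5·0.216 + 9·0.264
 = 0.468 + 1.716 + 1.08 + 2.376
 = 5.64

5.64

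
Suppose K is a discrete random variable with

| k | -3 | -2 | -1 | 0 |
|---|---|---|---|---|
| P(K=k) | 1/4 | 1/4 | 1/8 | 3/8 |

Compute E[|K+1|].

E[|K+1|] = Σ |k+1|·P(K=k)
 = 2·1/4 + 1·1/4 + 0·1/8 + 1·3/8
 = 1/2 + 1/4 + 0 + 3/8
 = 9/8

1.125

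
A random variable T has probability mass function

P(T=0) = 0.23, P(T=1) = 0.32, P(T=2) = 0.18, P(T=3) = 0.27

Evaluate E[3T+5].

E[3T+5] = Σ (3t+5)·P(T=t)
 = 5·0.23 + 8·0.32 + 11·0.18 + 14·0.27
 = 1.15 + 2.56 + 1.98 + 3.78
 = 9.47

9.47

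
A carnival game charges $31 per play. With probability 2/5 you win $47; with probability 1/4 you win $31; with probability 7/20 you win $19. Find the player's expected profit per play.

2.2

E[payout] = 47·2/5 + 31·1/4 + 19·7/20
 = 94/5 + 31/4 + 133/20
 = 166/5
Net = 166/5 - 31 = 11/5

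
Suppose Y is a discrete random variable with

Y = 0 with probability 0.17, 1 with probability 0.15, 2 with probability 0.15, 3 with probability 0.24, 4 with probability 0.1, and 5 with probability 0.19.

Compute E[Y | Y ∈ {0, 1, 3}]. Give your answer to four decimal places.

1.5536

P(Y ∈ {0, 1, 3}) = 0.17 + 0.15 + 0.24 = 0.56.
E[Y | Y ∈ {0, 1, 3}] = [0·0.17 + 1·0.15 + 3·0.24] / 0.56
 = 0.87 / 0.56
 = 87/56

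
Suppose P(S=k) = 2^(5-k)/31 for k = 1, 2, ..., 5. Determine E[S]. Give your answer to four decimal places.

1.8387

E[S] = Σ s·P(S=s)
 = 1·16/31 + 2·8/31 + 3·4/31 + 4·2/31 + 5·1/31
 = 16/31 + 16/31 + 12/31 + 8/31 + 5/31
 = 57/31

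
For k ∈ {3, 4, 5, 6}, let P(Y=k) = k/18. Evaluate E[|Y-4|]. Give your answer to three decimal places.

1.111

E[|Y-4|] = Σ |y-4|·P(Y=y)
 = 1·1/6 + 0·2/9 + 1·5/18 + 2·1/3
 = 1/6 + 0 + 5/18 + 2/3
 = 10/9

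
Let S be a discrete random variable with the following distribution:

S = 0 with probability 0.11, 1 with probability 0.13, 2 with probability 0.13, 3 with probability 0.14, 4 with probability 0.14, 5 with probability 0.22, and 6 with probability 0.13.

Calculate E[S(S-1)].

E[S(S-1)] = Σ s(s-1)·P(S=s)
 = 0·0.11 + 0·0.13 + 2·0.13 + 6·0.14 + 12·0.14 + 20·0.22 + 30·0.13
 = 0 + 0 + 0.26 + 0.84 + 1.68 + 4.4 + 3.9
 = 11.08

11.08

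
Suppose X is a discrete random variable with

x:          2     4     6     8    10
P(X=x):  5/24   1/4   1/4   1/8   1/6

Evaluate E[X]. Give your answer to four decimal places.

E[X] = Σ x·P(X=x)
 = 2·5/24 + 4·1/4 + 6·1/4 + 8·1/8 + 10·1/6
 = 5/12 + 1 + 3/2 + 1 + 5/3
 = 67/12

5.5833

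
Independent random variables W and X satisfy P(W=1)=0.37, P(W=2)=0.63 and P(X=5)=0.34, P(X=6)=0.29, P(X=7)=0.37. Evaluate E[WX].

E[WX] = Σ_w Σ_x wx · P(W=w)P(X=x)
 = 5·0.1258 + 6·0.1073 + 7·0.1369 + 10·0.2142 + 12·0.1827 + 14·0.2331
 = 0.629 + 0.6438 + 0.9583 + 2.142 + 2.1924 + 3.2634
 = 9.8289

9.8289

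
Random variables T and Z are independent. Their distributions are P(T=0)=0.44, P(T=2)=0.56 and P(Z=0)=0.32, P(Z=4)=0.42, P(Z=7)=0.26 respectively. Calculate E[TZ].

3.92

E[TZ] = Σ_t Σ_z tz · P(T=t)P(Z=z)
 = 0·0.1408 + 0·0.1848 + 0·0.1144 + 0·0.1792 + 8·0.2352 + 14·0.1456
 = 0 + 0 + 0 + 0 + 1.8816 + 2.0384
 = 3.92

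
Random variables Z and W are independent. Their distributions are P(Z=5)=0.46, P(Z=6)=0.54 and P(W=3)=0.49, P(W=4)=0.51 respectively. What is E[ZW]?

19.4454

E[ZW] = Σ_z Σ_w zw · P(Z=z)P(W=w)
 = 15·0.2254 + 20·0.2346 + 18·0.2646 + 24·0.2754
 = 3.381 + 4.692 + 4.7628 + 6.6096
 = 19.4454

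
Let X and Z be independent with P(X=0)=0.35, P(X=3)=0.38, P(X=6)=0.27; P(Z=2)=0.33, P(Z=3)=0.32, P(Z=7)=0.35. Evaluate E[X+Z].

E[X+Z] = Σ_x Σ_z (x+z) · P(X=x)P(Z=z)
 = 2·0.1155 + 3·0.112 + 7·0.1225 + 5·0.1254 + 6·0.1216 + 10·0.133 + 8·0.0891 + 9·0.0864 + 13·0.0945
 = 0.231 + 0.336 + 0.8575 + 0.627 + 0.7296 + 1.33 + 0.7128 + 0.7776 + 1.2285
 = 6.83

6.83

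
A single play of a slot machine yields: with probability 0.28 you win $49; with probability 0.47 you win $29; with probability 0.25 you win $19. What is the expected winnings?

E[payout] = 49·0.28 + 29·0.47 + 19·0.25
 = 13.72 + 13.63 + 4.75
 = 32.1

32.1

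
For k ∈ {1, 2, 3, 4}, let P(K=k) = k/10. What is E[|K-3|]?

0.8

E[|K-3|] = Σ |k-3|·P(K=k)
 = 2·1/10 + 1·1/5 + 0·3/10 + 1·2/5
 = 1/5 + 1/5 + 0 + 2/5
 = 4/5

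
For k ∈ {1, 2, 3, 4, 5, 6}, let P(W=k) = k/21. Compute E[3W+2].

15

E[3W+2] = Σ (3w+2)·P(W=w)
 = 5·1/21 + 8·2/21 + 11·1/7 + 14·4/21 + 17·5/21 + 20·2/7
 = 5/21 + 16/21 + 11/7 + 8/3 + 85/21 + 40/7
 = 15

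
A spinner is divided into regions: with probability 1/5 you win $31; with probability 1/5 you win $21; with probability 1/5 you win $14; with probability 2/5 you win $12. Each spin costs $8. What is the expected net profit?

10

E[payout] = 31·1/5 + 21·1/5 + 14·1/5 + 12·2/5
 = 31/5 + 21/5 + 14/5 + 24/5
 = 18
Net = 18 - 8 = 10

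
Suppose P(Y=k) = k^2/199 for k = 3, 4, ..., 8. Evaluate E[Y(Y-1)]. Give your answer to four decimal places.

37.5276

E[Y(Y-1)] = Σ y(y-1)·P(Y=y)
 = 6·9/199 + 12·16/199 + 20·25/199 + 30·36/199 + 42·49/199 + 56·64/199
 = 54/199 + 192/199 + 500/199 + 1080/199 + 2058/199 + 3584/199
 = 7468/199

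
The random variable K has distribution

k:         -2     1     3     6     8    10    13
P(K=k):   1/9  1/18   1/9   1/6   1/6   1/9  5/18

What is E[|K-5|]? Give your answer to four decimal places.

4.6667

E[|K-5|] = Σ |k-5|·P(K=k)
 = 7·1/9 + 4·1/18 + 2·1/9 + 1·1/6 + 3·1/6 + 5·1/9 + 8·5/18
 = 7/9 + 2/9 + 2/9 + 1/6 + 1/2 + 5/9 + 20/9
 = 14/3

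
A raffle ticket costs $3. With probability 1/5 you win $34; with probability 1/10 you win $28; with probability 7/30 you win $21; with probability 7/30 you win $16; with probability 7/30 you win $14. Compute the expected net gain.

E[payout] = 34·1/5 + 28·1/10 + 21·7/30 + 16·7/30 + 14·7/30
 = 34/5 + 14/5 + 49/10 + 56/15 + 49/15
 = 43/2
Net = 43/2 - 3 = 37/2

18.5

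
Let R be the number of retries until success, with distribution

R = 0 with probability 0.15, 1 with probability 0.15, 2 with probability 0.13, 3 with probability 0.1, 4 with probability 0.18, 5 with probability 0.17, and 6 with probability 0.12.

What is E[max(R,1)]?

E[max(R,1)] = Σ max(r,1)·P(R=r)
 = 1·0.15 + 1·0.15 + 2·0.13 + 3·0.1 + 4·0.18 + 5·0.17 + 6·0.12
 = 0.15 + 0.15 + 0.26 + 0.3 + 0.72 + 0.85 + 0.72
 = 3.15

3.15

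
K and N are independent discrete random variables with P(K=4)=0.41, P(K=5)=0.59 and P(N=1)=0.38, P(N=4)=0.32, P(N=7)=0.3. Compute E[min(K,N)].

3.037

E[min(K,N)] = Σ_k Σ_n min(k,n) · P(K=k)P(N=n)
 = 1·0.1558 + 4·0.1312 + 4·0.123 + 1·0.2242 + 4·0.1888 + 5·0.177
 = 0.1558 + 0.5248 + 0.492 + 0.2242 + 0.7552 + 0.885
 = 3.037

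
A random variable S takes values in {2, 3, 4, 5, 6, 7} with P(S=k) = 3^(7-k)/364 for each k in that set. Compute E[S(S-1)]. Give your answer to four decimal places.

4.4176

E[S(S-1)] = Σ s(s-1)·P(S=s)
 = 2·243/364 + 6·81/364 + 12·27/364 + 20·9/364 + 30·3/364 + 42·1/364
 = 243/182 + 243/182 + 81/91 + 45/91 + 45/182 + 3/26
 = 402/91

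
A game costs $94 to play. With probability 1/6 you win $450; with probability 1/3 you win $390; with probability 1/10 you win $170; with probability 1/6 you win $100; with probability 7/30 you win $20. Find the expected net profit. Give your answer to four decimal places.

149.3333

E[payout] = 450·1/6 + 390·1/3 + 170·1/10 + 100·1/6 + 20·7/30
 = 75 + 130 + 17 + 50/3 + 14/3
 = 730/3
Net = 730/3 - 94 = 448/3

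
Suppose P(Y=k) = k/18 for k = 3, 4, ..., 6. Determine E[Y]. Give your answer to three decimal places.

4.778

E[Y] = Σ y·P(Y=y)
 = 3·1/6 + 4·2/9 + 5·5/18 + 6·1/3
 = 1/2 + 8/9 + 25/18 + 2
 = 43/9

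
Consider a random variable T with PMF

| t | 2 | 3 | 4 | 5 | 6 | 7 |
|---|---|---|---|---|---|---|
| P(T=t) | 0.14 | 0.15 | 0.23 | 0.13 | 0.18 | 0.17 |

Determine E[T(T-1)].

E[T(T-1)] = Σ t(t-1)·P(T=t)
 = 2·0.14 + 6·0.15 + 12·0.23 + 20·0.13 + 30·0.18 + 42·0.17
 = 0.28 + 0.9 + 2.76 + 2.6 + 5.4 + 7.14
 = 19.08

19.08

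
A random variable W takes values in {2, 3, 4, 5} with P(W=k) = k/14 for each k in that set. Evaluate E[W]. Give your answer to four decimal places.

3.8571

E[W] = Σ w·P(W=w)
 = 2·1/7 + 3·3/14 + 4·2/7 + 5·5/14
 = 2/7 + 9/14 + 8/7 + 25/14
 = 27/7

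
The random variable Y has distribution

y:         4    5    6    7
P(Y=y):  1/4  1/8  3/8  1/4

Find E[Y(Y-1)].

E[Y(Y-1)] = Σ y(y-1)·P(Y=y)
 = 12·1/4 + 20·1/8 + 30·3/8 + 42·1/4
 = 3 + 5/2 + 45/4 + 21/2
 = 109/4

27.25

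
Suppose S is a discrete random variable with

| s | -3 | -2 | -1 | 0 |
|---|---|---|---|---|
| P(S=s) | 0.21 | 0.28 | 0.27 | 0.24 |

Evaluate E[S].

-1.46

E[S] = Σ s·P(S=s)
 = (-3)·0.21 + (-2)·0.28 + (-1)·0.27 + 0·0.24
 = (-0.63) + (-0.56) + (-0.27) + 0
 = -1.46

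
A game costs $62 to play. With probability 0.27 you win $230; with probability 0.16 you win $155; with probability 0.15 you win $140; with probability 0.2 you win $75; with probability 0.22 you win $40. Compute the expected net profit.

69.7

E[payout] = 230·0.27 + 155·0.16 + 140·0.15 + 75·0.2 + 40·0.22
 = 62.1 + 24.8 + 21 + 15 + 8.8
 = 131.7
Net = 131.7 - 62 = 69.7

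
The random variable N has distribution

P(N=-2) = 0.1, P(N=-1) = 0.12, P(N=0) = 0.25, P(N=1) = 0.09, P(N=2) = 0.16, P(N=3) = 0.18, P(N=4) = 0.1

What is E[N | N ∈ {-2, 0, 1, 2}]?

0.35

P(N ∈ {-2, 0, 1, 2}) = 0.1 + 0.25 + 0.09 + 0.16 = 0.6.
E[N | N ∈ {-2, 0, 1, 2}] = [(-2)·0.1 + 0·0.25 + 1·0.09 + 2·0.16] / 0.6
 = 0.21 / 0.6
 = 7/20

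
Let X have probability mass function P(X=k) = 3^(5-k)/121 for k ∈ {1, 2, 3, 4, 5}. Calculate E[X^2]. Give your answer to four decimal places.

2.8347

E[X^2] = Σ x^2·P(X=x)
 = 1·81/121 + 4·27/121 + 9·9/121 + 16·3/121 + 25·1/121
 = 81/121 + 108/121 + 81/121 + 48/121 + 25/121
 = 343/121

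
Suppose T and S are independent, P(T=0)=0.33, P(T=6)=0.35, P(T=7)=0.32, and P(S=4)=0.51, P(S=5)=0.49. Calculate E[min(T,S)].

3.0083

E[min(T,S)] = Σ_t Σ_s min(t,s) · P(T=t)P(S=s)
 = 0·0.1683 + 0·0.1617 + 4·0.1785 + 5·0.1715 + 4·0.1632 + 5·0.1568
 = 0 + 0 + 0.714 + 0.8575 + 0.6528 + 0.784
 = 3.0083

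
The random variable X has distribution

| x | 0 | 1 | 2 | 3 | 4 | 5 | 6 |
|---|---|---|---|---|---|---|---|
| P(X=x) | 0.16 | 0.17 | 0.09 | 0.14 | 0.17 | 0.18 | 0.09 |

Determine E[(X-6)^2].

13.57

E[(X-6)^2] = Σ (x-6)^2·P(X=x)
 = 36·0.16 + 25·0.17 + 16·0.09 + 9·0.14 + 4·0.17 + 1·0.18 + 0·0.09
 = 5.76 + 4.25 + 1.44 + 1.26 + 0.68 + 0.18 + 0
 = 13.57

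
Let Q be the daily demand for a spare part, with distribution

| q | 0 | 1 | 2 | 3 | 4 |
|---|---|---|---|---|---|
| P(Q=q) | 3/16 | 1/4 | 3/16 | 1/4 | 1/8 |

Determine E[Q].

1.875

E[Q] = Σ q·P(Q=q)
 = 0·3/16 + 1·1/4 + 2·3/16 + 3·1/4 + 4·1/8
 = 0 + 1/4 + 3/8 + 3/4 + 1/2
 = 15/8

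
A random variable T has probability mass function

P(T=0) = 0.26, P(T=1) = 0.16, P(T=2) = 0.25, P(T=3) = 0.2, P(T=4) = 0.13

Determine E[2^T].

E[2^T] = Σ 2^t·P(T=t)
 = 1·0.26 + 2·0.16 + 4·0.25 + 8·0.2 + 16·0.13
 = 0.26 + 0.32 + 1 + 1.6 + 2.08
 = 5.26

5.26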